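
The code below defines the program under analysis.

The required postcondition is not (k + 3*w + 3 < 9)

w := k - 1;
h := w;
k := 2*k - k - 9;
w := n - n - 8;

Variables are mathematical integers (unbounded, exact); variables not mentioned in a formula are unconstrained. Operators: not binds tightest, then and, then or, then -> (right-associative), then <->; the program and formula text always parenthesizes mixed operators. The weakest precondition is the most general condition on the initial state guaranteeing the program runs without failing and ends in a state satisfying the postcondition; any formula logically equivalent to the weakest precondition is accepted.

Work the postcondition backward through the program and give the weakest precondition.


Working backward. After the program, the postcondition not (k + 3*w + 3 < 9) must hold; in canonical form it is not (k + 3*w < 6).
Before w := n - n - 8: not (k < 30)
Before k := 2*k - k - 9: not (k < 39)
Before h := w: not (k < 39)
Before w := k - 1: not (k < 39)
Answer: WP = not (k < 39)


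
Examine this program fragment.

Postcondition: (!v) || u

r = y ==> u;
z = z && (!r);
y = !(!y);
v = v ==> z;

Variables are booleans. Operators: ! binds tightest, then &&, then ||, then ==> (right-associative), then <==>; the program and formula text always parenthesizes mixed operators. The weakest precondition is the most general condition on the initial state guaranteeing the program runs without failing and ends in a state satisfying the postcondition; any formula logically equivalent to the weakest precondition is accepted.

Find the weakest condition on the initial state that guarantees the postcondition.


Working backward. After the program, (!v) || u must hold.
Before v := v ==> z: (!(v ==> z)) || u
Before y := !(!y): (!(v ==> z)) || u
Before z := z && (!r): (!(v ==> (z && (!r)))) || u
Before r := y ==> u: (!(v ==> (z && (!(y ==> u))))) || u
Answer: WP = (!(v ==> (z && (!(y ==> u))))) || u


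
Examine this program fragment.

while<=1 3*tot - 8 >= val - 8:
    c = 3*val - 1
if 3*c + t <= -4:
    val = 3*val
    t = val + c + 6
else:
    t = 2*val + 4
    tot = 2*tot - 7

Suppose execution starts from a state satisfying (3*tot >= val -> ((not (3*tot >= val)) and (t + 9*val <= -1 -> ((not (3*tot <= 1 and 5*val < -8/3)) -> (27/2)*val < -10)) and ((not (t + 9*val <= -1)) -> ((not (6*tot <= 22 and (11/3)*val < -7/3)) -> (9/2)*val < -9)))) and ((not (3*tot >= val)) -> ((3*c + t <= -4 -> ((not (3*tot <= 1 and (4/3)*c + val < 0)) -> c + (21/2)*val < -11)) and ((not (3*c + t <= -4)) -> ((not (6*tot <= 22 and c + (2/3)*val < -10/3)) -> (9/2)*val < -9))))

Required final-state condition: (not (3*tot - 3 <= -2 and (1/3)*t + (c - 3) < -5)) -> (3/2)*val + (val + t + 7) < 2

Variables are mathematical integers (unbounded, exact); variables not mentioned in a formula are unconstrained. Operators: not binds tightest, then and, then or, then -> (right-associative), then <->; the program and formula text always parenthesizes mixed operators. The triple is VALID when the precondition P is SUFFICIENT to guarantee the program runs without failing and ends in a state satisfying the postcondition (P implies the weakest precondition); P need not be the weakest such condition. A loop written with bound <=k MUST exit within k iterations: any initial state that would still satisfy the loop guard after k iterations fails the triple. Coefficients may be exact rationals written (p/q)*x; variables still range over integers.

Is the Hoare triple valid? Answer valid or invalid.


Working backward. After the program, the postcondition (not (3*tot - 3 <= -2 and (1/3)*t + (c - 3) < -5)) -> (3/2)*val + (val + t + 7) < 2 must hold; in canonical form it is (not (3*tot <= 1 and c + (1/3)*t < -2)) -> t + (5/2)*val < -5.
Then branch requires (not (3*tot <= 1 and (4/3)*c + val < -4)) -> c + (21/2)*val < -11; else branch requires (not (6*tot <= 22 and c + (2/3)*val < -10/3)) -> (9/2)*val < -9.
Before the if: (3*c + t <= -4 -> ((not (3*tot <= 1 and (4/3)*c + val < -4)) -> c + (21/2)*val < -11)) and ((not (3*c + t <= -4)) -> ((not (6*tot <= 22 and c + (2/3)*val < -10/3)) -> (9/2)*val < -9))
Before the loop (bound <=1), unroll the exhaustion recursion (WP_0 = exit-now case; WP_j = one more guarded iteration, up to j = 1):
  WP_0: (not (3*tot >= val)) and (3*c + t <= -4 -> ((not (3*tot <= 1 and (4/3)*c + val < -4)) -> c + (21/2)*val < -11)) and ((not (3*c + t <= -4)) -> ((not (6*tot <= 22 and c + (2/3)*val < -10/3)) -> (9/2)*val < -9))
  WP_1: (3*tot >= val -> ((not (3*tot >= val)) and (t + 9*val <= -1 -> ((not (3*tot <= 1 and 5*val < -8/3)) -> (27/2)*val < -10)) and ((not (t + 9*val <= -1)) -> ((not (6*tot <= 22 and (11/3)*val < -7/3)) -> (9/2)*val < -9)))) and ((not (3*tot >= val)) -> ((3*c + t <= -4 -> ((not (3*tot <= 1 and (4/3)*c + val < -4)) -> c + (21/2)*val < -11)) and ((not (3*c + t <= -4)) -> ((not (6*tot <= 22 and c + (2/3)*val < -10/3)) -> (9/2)*val < -9))))
So before the loop: (3*tot >= val -> ((not (3*tot >= val)) and (t + 9*val <= -1 -> ((not (3*tot <= 1 and 5*val < -8/3)) -> (27/2)*val < -10)) and ((not (t + 9*val <= -1)) -> ((not (6*tot <= 22 and (11/3)*val < -7/3)) -> (9/2)*val < -9)))) and ((not (3*tot >= val)) -> ((3*c + t <= -4 -> ((not (3*tot <= 1 and (4/3)*c + val < -4)) -> c + (21/2)*val < -11)) and ((not (3*c + t <= -4)) -> ((not (6*tot <= 22 and c + (2/3)*val < -10/3)) -> (9/2)*val < -9))))
The weakest precondition is (3*tot >= val -> ((not (3*tot >= val)) and (t + 9*val <= -1 -> ((not (3*tot <= 1 and 5*val < -8/3)) -> (27/2)*val < -10)) and ((not (t + 9*val <= -1)) -> ((not (6*tot <= 22 and (11/3)*val < -7/3)) -> (9/2)*val < -9)))) and ((not (3*tot >= val)) -> ((3*c + t <= -4 -> ((not (3*tot <= 1 and (4/3)*c + val < -4)) -> c + (21/2)*val < -11)) and ((not (3*c + t <= -4)) -> ((not (6*tot <= 22 and c + (2/3)*val < -10/3)) -> (9/2)*val < -9)))).
Check whether (3*tot >= val -> ((not (3*tot >= val)) and (t + 9*val <= -1 -> ((not (3*tot <= 1 and 5*val < -8/3)) -> (27/2)*val < -10)) and ((not (t + 9*val <= -1)) -> ((not (6*tot <= 22 and (11/3)*val < -7/3)) -> (9/2)*val < -9)))) and ((not (3*tot >= val)) -> ((3*c + t <= -4 -> ((not (3*tot <= 1 and (4/3)*c + val < 0)) -> c + (21/2)*val < -11)) and ((not (3*c + t <= -4)) -> ((not (6*tot <= 22 and c + (2/3)*val < -10/3)) -> (9/2)*val < -9)))) implies it.
Countermodel: at the initial state c = -1, t = -1, tot = 0, val = 1, the precondition holds but the weakest precondition fails.
Answer: invalid


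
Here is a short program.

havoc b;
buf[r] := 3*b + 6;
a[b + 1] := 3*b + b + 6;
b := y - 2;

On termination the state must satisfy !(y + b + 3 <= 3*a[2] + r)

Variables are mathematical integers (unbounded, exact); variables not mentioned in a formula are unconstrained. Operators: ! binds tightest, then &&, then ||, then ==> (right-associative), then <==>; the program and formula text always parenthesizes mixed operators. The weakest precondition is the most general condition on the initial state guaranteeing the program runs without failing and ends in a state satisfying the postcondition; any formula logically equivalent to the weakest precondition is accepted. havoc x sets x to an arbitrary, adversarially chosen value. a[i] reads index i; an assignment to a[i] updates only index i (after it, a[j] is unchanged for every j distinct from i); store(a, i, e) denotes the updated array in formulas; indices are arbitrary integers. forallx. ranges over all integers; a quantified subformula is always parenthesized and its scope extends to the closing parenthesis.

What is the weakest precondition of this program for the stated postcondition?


Working backward. After the program, the postcondition !(y + b + 3 <= 3*a[2] + r) must hold; in canonical form it is !(b + y <= 3*a[2] + r - 3).
Before b := y - 2: !(2*y <= 3*a[2] + r - 1)
Before a[b + 1] := 3*b + b + 6: !(2*y <= 3*store(a, b + 1, 4*b + 6)[2] + r - 1)
Before buf[r] := 3*b + 6: !(2*y <= 3*store(a, b + 1, 4*b + 6)[2] + r - 1)
Before havoc b: forall b_1. (!(2*y <= 3*store(a, b_1 + 1, 4*b_1 + 6)[2] + r - 1))
Answer: WP = forall b_1. (!(2*y <= 3*store(a, b_1 + 1, 4*b_1 + 6)[2] + r - 1))


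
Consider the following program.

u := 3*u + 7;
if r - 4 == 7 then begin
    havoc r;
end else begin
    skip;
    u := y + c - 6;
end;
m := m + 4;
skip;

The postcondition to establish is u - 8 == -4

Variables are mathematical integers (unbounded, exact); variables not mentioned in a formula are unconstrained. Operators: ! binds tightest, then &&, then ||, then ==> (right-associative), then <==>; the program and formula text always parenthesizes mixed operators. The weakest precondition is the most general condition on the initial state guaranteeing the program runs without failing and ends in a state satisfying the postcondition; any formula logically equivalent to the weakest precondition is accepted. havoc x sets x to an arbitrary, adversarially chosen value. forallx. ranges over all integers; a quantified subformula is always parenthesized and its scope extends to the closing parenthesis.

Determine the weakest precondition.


Working backward. After the program, the postcondition u - 8 == -4 must hold; in canonical form it is u == 4.
Before skip: u == 4
Before m := m + 4: u == 4
Then branch requires u == 4; else branch requires c + y == 10.
Before the if: (r == 11 ==> u == 4) && ((!(r == 11)) ==> c + y == 10)
Before u := 3*u + 7: (r == 11 ==> 3*u == -3) && ((!(r == 11)) ==> c + y == 10)
Answer: WP = (r == 11 ==> 3*u == -3) && ((!(r == 11)) ==> c + y == 10)


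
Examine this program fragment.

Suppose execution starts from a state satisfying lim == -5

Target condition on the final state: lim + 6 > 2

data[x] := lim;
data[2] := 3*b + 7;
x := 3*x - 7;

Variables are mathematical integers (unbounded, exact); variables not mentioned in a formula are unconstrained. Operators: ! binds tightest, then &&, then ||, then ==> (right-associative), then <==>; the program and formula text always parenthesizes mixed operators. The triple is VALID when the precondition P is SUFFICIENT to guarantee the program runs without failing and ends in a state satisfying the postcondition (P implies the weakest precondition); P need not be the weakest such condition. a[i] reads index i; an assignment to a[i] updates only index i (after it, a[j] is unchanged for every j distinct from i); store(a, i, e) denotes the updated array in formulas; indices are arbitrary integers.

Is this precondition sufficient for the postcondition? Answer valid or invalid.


Working backward. After the program, the postcondition lim + 6 > 2 must hold; in canonical form it is lim > -4.
Before x := 3*x - 7: lim > -4
Before data[2] := 3*b + 7: lim > -4
Before data[x] := lim: lim > -4
The weakest precondition is lim > -4.
Check whether lim == -5 implies it.
Countermodel: at the initial state lim = -5, the precondition holds but the weakest precondition fails.
Answer: invalid


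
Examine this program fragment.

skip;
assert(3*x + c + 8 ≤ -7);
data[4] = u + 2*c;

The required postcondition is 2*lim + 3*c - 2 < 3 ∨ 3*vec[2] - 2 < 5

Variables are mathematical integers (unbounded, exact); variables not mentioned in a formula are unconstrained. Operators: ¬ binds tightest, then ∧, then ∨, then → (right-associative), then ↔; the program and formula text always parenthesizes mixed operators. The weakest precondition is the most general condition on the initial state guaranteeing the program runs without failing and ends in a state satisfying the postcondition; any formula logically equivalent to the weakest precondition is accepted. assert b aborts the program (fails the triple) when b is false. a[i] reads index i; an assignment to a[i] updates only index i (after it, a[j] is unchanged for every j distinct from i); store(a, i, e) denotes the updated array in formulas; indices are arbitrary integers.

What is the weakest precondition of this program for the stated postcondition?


Working backward. After the program, the postcondition 2*lim + 3*c - 2 < 3 ∨ 3*vec[2] - 2 < 5 must hold; in canonical form it is 3*c + 2*lim < 5 ∨ 3*vec[2] < 7.
Before data[4] := u + 2*c: 3*c + 2*lim < 5 ∨ 3*vec[2] < 7
Before assert 3*x + c + 8 ≤ -7: c + 3*x ≤ -15 ∧ (3*c + 2*lim < 5 ∨ 3*vec[2] < 7)
Before skip: c + 3*x ≤ -15 ∧ (3*c + 2*lim < 5 ∨ 3*vec[2] < 7)
Answer: WP = c + 3*x ≤ -15 ∧ (3*c + 2*lim < 5 ∨ 3*vec[2] < 7)


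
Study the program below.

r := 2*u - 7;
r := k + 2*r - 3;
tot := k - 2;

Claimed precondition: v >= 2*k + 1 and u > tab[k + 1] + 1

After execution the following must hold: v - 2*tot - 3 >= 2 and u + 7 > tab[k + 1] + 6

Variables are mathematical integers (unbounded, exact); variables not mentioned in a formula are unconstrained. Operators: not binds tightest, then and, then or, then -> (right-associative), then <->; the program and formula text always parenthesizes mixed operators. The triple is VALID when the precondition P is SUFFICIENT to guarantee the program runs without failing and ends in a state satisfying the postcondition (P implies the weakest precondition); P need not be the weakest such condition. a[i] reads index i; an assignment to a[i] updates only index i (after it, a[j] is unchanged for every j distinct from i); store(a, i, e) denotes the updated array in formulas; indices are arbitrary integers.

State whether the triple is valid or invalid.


Working backward. After the program, the postcondition v - 2*tot - 3 >= 2 and u + 7 > tab[k + 1] + 6 must hold; in canonical form it is v >= 2*tot + 5 and u > tab[k + 1] - 1.
Before tot := k - 2: v >= 2*k + 1 and u > tab[k + 1] - 1
Before r := k + 2*r - 3: v >= 2*k + 1 and u > tab[k + 1] - 1
Before r := 2*u - 7: v >= 2*k + 1 and u > tab[k + 1] - 1
The weakest precondition is v >= 2*k + 1 and u > tab[k + 1] - 1.
Check whether v >= 2*k + 1 and u > tab[k + 1] + 1 implies it.
Every state satisfying the precondition satisfies the weakest precondition: the implication holds.
Answer: valid


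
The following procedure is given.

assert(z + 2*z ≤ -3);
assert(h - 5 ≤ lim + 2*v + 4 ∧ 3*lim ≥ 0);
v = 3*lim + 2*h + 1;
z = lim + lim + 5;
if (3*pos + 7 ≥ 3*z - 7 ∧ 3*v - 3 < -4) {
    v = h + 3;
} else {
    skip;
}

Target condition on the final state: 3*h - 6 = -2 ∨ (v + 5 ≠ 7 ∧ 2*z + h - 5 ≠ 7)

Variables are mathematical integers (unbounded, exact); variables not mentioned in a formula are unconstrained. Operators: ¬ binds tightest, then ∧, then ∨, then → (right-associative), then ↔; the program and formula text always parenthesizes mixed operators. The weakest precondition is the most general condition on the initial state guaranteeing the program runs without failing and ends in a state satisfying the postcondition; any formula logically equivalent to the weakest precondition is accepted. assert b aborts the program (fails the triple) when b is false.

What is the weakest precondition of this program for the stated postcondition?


Working backward. After the program, the postcondition 3*h - 6 = -2 ∨ (v + 5 ≠ 7 ∧ 2*z + h - 5 ≠ 7) must hold; in canonical form it is 3*h = 4 ∨ (v ≠ 2 ∧ h + 2*z ≠ 12).
Then branch requires 3*h = 4 ∨ (h ≠ -1 ∧ h + 2*z ≠ 12); else branch requires 3*h = 4 ∨ (v ≠ 2 ∧ h + 2*z ≠ 12).
Before the if: ((3*pos ≥ 3*z - 14 ∧ 3*v < -1) → (3*h = 4 ∨ (h ≠ -1 ∧ h + 2*z ≠ 12))) ∧ ((¬(3*pos ≥ 3*z - 14 ∧ 3*v < -1)) → (3*h = 4 ∨ (v ≠ 2 ∧ h + 2*z ≠ 12)))
Before z := lim + lim + 5: ((3*pos ≥ 6*lim + 1 ∧ 3*v < -1) → (3*h = 4 ∨ (h ≠ -1 ∧ h + 4*lim ≠ 2))) ∧ ((¬(3*pos ≥ 6*lim + 1 ∧ 3*v < -1)) → (3*h = 4 ∨ (v ≠ 2 ∧ h + 4*lim ≠ 2)))
Before v := 3*lim + 2*h + 1: ((3*pos ≥ 6*lim + 1 ∧ 6*h + 9*lim < -4) → (3*h = 4 ∨ (h ≠ -1 ∧ h + 4*lim ≠ 2))) ∧ ((¬(3*pos ≥ 6*lim + 1 ∧ 6*h + 9*lim < -4)) → (3*h = 4 ∨ (2*h + 3*lim ≠ 1 ∧ h + 4*lim ≠ 2)))
Before assert h - 5 ≤ lim + 2*v + 4 ∧ 3*lim ≥ 0: h ≤ lim + 2*v + 9 ∧ 3*lim ≥ 0 ∧ ((3*pos ≥ 6*lim + 1 ∧ 6*h + 9*lim < -4) → (3*h = 4 ∨ (h ≠ -1 ∧ h + 4*lim ≠ 2))) ∧ ((¬(3*pos ≥ 6*lim + 1 ∧ 6*h + 9*lim < -4)) → (3*h = 4 ∨ (2*h + 3*lim ≠ 1 ∧ h + 4*lim ≠ 2)))
Before assert z + 2*z ≤ -3: 3*z ≤ -3 ∧ h ≤ lim + 2*v + 9 ∧ 3*lim ≥ 0 ∧ ((3*pos ≥ 6*lim + 1 ∧ 6*h + 9*lim < -4) → (3*h = 4 ∨ (h ≠ -1 ∧ h + 4*lim ≠ 2))) ∧ ((¬(3*pos ≥ 6*lim + 1 ∧ 6*h + 9*lim < -4)) → (3*h = 4 ∨ (2*h + 3*lim ≠ 1 ∧ h + 4*lim ≠ 2)))
Answer: WP = 3*z ≤ -3 ∧ h ≤ lim + 2*v + 9 ∧ 3*lim ≥ 0 ∧ ((3*pos ≥ 6*lim + 1 ∧ 6*h + 9*lim < -4) → (3*h = 4 ∨ (h ≠ -1 ∧ h + 4*lim ≠ 2))) ∧ ((¬(3*pos ≥ 6*lim + 1 ∧ 6*h + 9*lim < -4)) → (3*h = 4 ∨ (2*h + 3*lim ≠ 1 ∧ h + 4*lim ≠ 2)))


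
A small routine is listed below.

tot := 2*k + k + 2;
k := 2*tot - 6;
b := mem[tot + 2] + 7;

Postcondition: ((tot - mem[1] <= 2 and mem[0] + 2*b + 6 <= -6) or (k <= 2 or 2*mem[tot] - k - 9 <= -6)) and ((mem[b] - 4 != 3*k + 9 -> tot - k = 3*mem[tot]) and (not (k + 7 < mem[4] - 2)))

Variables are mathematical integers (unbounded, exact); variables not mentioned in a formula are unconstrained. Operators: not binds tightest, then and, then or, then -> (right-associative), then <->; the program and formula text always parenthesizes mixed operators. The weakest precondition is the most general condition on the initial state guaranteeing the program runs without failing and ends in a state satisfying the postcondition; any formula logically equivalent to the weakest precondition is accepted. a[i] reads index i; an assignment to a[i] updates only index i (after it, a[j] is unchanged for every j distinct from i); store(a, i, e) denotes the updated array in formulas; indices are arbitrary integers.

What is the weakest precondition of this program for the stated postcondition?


Working backward. After the program, the postcondition ((tot - mem[1] <= 2 and mem[0] + 2*b + 6 <= -6) or (k <= 2 or 2*mem[tot] - k - 9 <= -6)) and ((mem[b] - 4 != 3*k + 9 -> tot - k = 3*mem[tot]) and (not (k + 7 < mem[4] - 2))) must hold; in canonical form it is ((tot <= mem[1] + 2 and mem[0] + 2*b <= -12) or k <= 2 or 2*mem[tot] <= k + 3) and (mem[b] != 3*k + 13 -> tot = 3*mem[tot] + k) and (not (k < mem[4] - 9)).
Before b := mem[tot + 2] + 7: ((tot <= mem[1] + 2 and 2*mem[tot + 2] + mem[0] <= -26) or k <= 2 or 2*mem[tot] <= k + 3) and (mem[mem[tot + 2] + 7] != 3*k + 13 -> tot = 3*mem[tot] + k) and (not (k < mem[4] - 9))
Before k := 2*tot - 6: ((tot <= mem[1] + 2 and 2*mem[tot + 2] + mem[0] <= -26) or 2*tot <= 8 or 2*mem[tot] <= 2*tot - 3) and (mem[mem[tot + 2] + 7] != 6*tot - 5 -> 3*mem[tot] + tot = 6) and (not (2*tot < mem[4] - 3))
Before tot := 2*k + k + 2: ((3*k <= mem[1] and 2*mem[3*k + 4] + mem[0] <= -26) or 6*k <= 4 or 2*mem[3*k + 2] <= 6*k + 1) and (mem[mem[3*k + 4] + 7] != 18*k + 7 -> 3*mem[3*k + 2] + 3*k = 4) and (not (6*k < mem[4] - 7))
Answer: WP = ((3*k <= mem[1] and 2*mem[3*k + 4] + mem[0] <= -26) or 6*k <= 4 or 2*mem[3*k + 2] <= 6*k + 1) and (mem[mem[3*k + 4] + 7] != 18*k + 7 -> 3*mem[3*k + 2] + 3*k = 4) and (not (6*k < mem[4] - 7))


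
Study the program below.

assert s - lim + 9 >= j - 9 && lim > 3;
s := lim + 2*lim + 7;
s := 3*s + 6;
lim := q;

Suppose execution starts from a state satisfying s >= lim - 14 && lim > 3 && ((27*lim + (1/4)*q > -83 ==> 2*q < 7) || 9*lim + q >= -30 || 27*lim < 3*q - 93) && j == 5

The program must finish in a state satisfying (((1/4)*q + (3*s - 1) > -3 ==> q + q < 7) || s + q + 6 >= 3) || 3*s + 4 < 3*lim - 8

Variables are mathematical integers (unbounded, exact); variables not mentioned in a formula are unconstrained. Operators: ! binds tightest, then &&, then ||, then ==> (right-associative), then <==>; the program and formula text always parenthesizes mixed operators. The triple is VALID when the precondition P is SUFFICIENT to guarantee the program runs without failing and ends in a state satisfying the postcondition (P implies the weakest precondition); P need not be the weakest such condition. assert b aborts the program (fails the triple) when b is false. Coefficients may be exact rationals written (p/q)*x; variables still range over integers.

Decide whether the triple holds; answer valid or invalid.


Working backward. After the program, the postcondition (((1/4)*q + (3*s - 1) > -3 ==> q + q < 7) || s + q + 6 >= 3) || 3*s + 4 < 3*lim - 8 must hold; in canonical form it is ((1/4)*q + 3*s > -2 ==> 2*q < 7) || q + s >= -3 || 3*s < 3*lim - 12.
Before lim := q: ((1/4)*q + 3*s > -2 ==> 2*q < 7) || q + s >= -3 || 3*s < 3*q - 12
Before s := 3*s + 6: ((1/4)*q + 9*s > -20 ==> 2*q < 7) || q + 3*s >= -9 || 9*s < 3*q - 30
Before s := lim + 2*lim + 7: (27*lim + (1/4)*q > -83 ==> 2*q < 7) || 9*lim + q >= -30 || 27*lim < 3*q - 93
Before assert s - lim + 9 >= j - 9 && lim > 3: s >= j + lim - 18 && lim > 3 && ((27*lim + (1/4)*q > -83 ==> 2*q < 7) || 9*lim + q >= -30 || 27*lim < 3*q - 93)
The weakest precondition is s >= j + lim - 18 && lim > 3 && ((27*lim + (1/4)*q > -83 ==> 2*q < 7) || 9*lim + q >= -30 || 27*lim < 3*q - 93).
Check whether s >= lim - 14 && lim > 3 && ((27*lim + (1/4)*q > -83 ==> 2*q < 7) || 9*lim + q >= -30 || 27*lim < 3*q - 93) && j == 5 implies it.
Countermodel: at the initial state j = 5, lim = 4, q = -67, s = -10, the precondition holds but the weakest precondition fails.
Answer: invalid


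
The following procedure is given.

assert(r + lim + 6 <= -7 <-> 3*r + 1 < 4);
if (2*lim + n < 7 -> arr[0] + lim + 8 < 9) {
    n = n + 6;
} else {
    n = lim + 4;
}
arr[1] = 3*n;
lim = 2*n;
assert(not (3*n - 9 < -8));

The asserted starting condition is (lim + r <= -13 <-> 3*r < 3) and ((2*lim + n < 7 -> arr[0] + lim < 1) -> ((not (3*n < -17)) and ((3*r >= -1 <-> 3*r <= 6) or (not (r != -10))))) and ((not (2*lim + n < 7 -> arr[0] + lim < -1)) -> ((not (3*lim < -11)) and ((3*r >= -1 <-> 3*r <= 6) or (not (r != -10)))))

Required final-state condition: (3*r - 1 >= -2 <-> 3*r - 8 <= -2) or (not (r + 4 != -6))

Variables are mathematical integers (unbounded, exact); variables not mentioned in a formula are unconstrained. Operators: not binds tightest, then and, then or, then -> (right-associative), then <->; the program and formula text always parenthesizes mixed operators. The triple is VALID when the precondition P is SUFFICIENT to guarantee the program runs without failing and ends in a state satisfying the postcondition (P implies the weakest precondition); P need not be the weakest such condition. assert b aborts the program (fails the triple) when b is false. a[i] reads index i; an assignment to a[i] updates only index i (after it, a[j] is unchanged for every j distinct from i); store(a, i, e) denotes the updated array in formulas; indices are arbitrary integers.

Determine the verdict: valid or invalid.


Working backward. After the program, the postcondition (3*r - 1 >= -2 <-> 3*r - 8 <= -2) or (not (r + 4 != -6)) must hold; in canonical form it is (3*r >= -1 <-> 3*r <= 6) or (not (r != -10)).
Before assert not (3*n - 9 < -8): (not (3*n < 1)) and ((3*r >= -1 <-> 3*r <= 6) or (not (r != -10)))
Before lim := 2*n: (not (3*n < 1)) and ((3*r >= -1 <-> 3*r <= 6) or (not (r != -10)))
Before arr[1] := 3*n: (not (3*n < 1)) and ((3*r >= -1 <-> 3*r <= 6) or (not (r != -10)))
Then branch requires (not (3*n < -17)) and ((3*r >= -1 <-> 3*r <= 6) or (not (r != -10))); else branch requires (not (3*lim < -11)) and ((3*r >= -1 <-> 3*r <= 6) or (not (r != -10))).
Before the if: ((2*lim + n < 7 -> arr[0] + lim < 1) -> ((not (3*n < -17)) and ((3*r >= -1 <-> 3*r <= 6) or (not (r != -10))))) and ((not (2*lim + n < 7 -> arr[0] + lim < 1)) -> ((not (3*lim < -11)) and ((3*r >= -1 <-> 3*r <= 6) or (not (r != -10)))))
Before assert r + lim + 6 <= -7 <-> 3*r + 1 < 4: (lim + r <= -13 <-> 3*r < 3) and ((2*lim + n < 7 -> arr[0] + lim < 1) -> ((not (3*n < -17)) and ((3*r >= -1 <-> 3*r <= 6) or (not (r != -10))))) and ((not (2*lim + n < 7 -> arr[0] + lim < 1)) -> ((not (3*lim < -11)) and ((3*r >= -1 <-> 3*r <= 6) or (not (r != -10)))))
The weakest precondition is (lim + r <= -13 <-> 3*r < 3) and ((2*lim + n < 7 -> arr[0] + lim < 1) -> ((not (3*n < -17)) and ((3*r >= -1 <-> 3*r <= 6) or (not (r != -10))))) and ((not (2*lim + n < 7 -> arr[0] + lim < 1)) -> ((not (3*lim < -11)) and ((3*r >= -1 <-> 3*r <= 6) or (not (r != -10))))).
Check whether (lim + r <= -13 <-> 3*r < 3) and ((2*lim + n < 7 -> arr[0] + lim < 1) -> ((not (3*n < -17)) and ((3*r >= -1 <-> 3*r <= 6) or (not (r != -10))))) and ((not (2*lim + n < 7 -> arr[0] + lim < -1)) -> ((not (3*lim < -11)) and ((3*r >= -1 <-> 3*r <= 6) or (not (r != -10))))) implies it.
Every state satisfying the precondition satisfies the weakest precondition: the implication holds.
Answer: valid


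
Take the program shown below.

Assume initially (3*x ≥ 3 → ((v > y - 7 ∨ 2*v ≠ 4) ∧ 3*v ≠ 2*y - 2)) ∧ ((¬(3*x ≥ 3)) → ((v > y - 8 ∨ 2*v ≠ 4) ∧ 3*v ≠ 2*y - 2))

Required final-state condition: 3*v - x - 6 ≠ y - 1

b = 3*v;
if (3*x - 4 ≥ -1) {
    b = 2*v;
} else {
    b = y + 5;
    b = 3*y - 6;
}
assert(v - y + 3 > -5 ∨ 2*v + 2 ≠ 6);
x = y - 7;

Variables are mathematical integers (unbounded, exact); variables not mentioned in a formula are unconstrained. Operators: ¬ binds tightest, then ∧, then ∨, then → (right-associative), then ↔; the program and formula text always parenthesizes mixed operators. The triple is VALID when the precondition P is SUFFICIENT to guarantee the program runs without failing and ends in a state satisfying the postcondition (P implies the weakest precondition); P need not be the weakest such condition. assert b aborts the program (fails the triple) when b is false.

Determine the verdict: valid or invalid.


Working backward. After the program, the postcondition 3*v - x - 6 ≠ y - 1 must hold; in canonical form it is 3*v ≠ x + y + 5.
Before x := y - 7: 3*v ≠ 2*y - 2
Before assert v - y + 3 > -5 ∨ 2*v + 2 ≠ 6: (v > y - 8 ∨ 2*v ≠ 4) ∧ 3*v ≠ 2*y - 2
Then branch requires (v > y - 8 ∨ 2*v ≠ 4) ∧ 3*v ≠ 2*y - 2; else branch requires (v > y - 8 ∨ 2*v ≠ 4) ∧ 3*v ≠ 2*y - 2.
Before the if: (3*x ≥ 3 → ((v > y - 8 ∨ 2*v ≠ 4) ∧ 3*v ≠ 2*y - 2)) ∧ ((¬(3*x ≥ 3)) → ((v > y - 8 ∨ 2*v ≠ 4) ∧ 3*v ≠ 2*y - 2))
Before b := 3*v: (3*x ≥ 3 → ((v > y - 8 ∨ 2*v ≠ 4) ∧ 3*v ≠ 2*y - 2)) ∧ ((¬(3*x ≥ 3)) → ((v > y - 8 ∨ 2*v ≠ 4) ∧ 3*v ≠ 2*y - 2))
The weakest precondition is (3*x ≥ 3 → ((v > y - 8 ∨ 2*v ≠ 4) ∧ 3*v ≠ 2*y - 2)) ∧ ((¬(3*x ≥ 3)) → ((v > y - 8 ∨ 2*v ≠ 4) ∧ 3*v ≠ 2*y - 2)).
Check whether (3*x ≥ 3 → ((v > y - 7 ∨ 2*v ≠ 4) ∧ 3*v ≠ 2*y - 2)) ∧ ((¬(3*x ≥ 3)) → ((v > y - 8 ∨ 2*v ≠ 4) ∧ 3*v ≠ 2*y - 2)) implies it.
Every state satisfying the precondition satisfies the weakest precondition: the implication holds.
Answer: valid


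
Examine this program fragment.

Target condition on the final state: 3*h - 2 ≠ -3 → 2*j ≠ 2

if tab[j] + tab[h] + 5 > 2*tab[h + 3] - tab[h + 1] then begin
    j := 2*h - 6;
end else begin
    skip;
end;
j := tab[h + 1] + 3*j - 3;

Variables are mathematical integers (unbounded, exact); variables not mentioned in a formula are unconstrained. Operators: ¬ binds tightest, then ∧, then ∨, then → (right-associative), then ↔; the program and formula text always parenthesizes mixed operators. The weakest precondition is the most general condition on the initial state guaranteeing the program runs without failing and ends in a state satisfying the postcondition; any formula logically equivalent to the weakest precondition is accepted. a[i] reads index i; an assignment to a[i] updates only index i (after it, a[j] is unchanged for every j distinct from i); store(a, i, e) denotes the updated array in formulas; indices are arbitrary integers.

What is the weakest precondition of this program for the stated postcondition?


Working backward. After the program, the postcondition 3*h - 2 ≠ -3 → 2*j ≠ 2 must hold; in canonical form it is 3*h ≠ -1 → 2*j ≠ 2.
Before j := tab[h + 1] + 3*j - 3: 3*h ≠ -1 → 2*tab[h + 1] + 6*j ≠ 8
Then branch requires 3*h ≠ -1 → 2*tab[h + 1] + 12*h ≠ 44; else branch requires 3*h ≠ -1 → 2*tab[h + 1] + 6*j ≠ 8.
Before the if: (tab[h + 1] + tab[h] + tab[j] > 2*tab[h + 3] - 5 → (3*h ≠ -1 → 2*tab[h + 1] + 12*h ≠ 44)) ∧ ((¬(tab[h + 1] + tab[h] + tab[j] > 2*tab[h + 3] - 5)) → (3*h ≠ -1 → 2*tab[h + 1] + 6*j ≠ 8))
Answer: WP = (tab[h + 1] + tab[h] + tab[j] > 2*tab[h + 3] - 5 → (3*h ≠ -1 → 2*tab[h + 1] + 12*h ≠ 44)) ∧ ((¬(tab[h + 1] + tab[h] + tab[j] > 2*tab[h + 3] - 5)) → (3*h ≠ -1 → 2*tab[h + 1] + 6*j ≠ 8))


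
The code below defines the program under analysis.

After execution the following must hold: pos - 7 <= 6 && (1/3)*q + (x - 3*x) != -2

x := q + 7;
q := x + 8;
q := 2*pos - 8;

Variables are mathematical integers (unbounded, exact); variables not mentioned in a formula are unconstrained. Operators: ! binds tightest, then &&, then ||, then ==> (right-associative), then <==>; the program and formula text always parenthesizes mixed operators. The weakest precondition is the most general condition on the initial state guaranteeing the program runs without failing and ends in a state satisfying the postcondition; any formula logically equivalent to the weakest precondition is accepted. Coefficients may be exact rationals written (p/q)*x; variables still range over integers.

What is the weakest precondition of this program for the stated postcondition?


Working backward. After the program, the postcondition pos - 7 <= 6 && (1/3)*q + (x - 3*x) != -2 must hold; in canonical form it is pos <= 13 && (1/3)*q != 2*x - 2.
Before q := 2*pos - 8: pos <= 13 && (2/3)*pos != 2*x + 2/3
Before q := x + 8: pos <= 13 && (2/3)*pos != 2*x + 2/3
Before x := q + 7: pos <= 13 && (2/3)*pos != 2*q + 44/3
Answer: WP = pos <= 13 && (2/3)*pos != 2*q + 44/3


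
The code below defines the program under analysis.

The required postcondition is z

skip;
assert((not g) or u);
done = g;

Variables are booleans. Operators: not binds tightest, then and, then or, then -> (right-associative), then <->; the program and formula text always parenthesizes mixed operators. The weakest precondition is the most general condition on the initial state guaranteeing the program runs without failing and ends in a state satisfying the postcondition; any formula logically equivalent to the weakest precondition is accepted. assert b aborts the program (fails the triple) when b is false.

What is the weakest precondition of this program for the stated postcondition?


Working backward. After the program, z must hold.
Before done := g: z
Before assert (not g) or u: ((not g) or u) and z
Before skip: ((not g) or u) and z
Answer: WP = ((not g) or u) and z


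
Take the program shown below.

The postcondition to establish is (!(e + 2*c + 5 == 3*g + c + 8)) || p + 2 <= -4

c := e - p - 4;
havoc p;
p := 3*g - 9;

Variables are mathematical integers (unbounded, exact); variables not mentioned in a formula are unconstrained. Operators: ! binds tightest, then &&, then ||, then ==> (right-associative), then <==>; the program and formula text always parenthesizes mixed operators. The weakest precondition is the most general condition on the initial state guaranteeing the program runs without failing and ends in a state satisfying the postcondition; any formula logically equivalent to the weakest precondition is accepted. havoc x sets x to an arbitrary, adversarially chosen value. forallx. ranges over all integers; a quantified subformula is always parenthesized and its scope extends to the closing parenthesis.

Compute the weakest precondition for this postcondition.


Working backward. After the program, the postcondition (!(e + 2*c + 5 == 3*g + c + 8)) || p + 2 <= -4 must hold; in canonical form it is (!(c + e == 3*g + 3)) || p <= -6.
Before p := 3*g - 9: (!(c + e == 3*g + 3)) || 3*g <= 3
Before havoc p: (!(c + e == 3*g + 3)) || 3*g <= 3
Before c := e - p - 4: (!(2*e == 3*g + p + 7)) || 3*g <= 3
Answer: WP = (!(2*e == 3*g + p + 7)) || 3*g <= 3


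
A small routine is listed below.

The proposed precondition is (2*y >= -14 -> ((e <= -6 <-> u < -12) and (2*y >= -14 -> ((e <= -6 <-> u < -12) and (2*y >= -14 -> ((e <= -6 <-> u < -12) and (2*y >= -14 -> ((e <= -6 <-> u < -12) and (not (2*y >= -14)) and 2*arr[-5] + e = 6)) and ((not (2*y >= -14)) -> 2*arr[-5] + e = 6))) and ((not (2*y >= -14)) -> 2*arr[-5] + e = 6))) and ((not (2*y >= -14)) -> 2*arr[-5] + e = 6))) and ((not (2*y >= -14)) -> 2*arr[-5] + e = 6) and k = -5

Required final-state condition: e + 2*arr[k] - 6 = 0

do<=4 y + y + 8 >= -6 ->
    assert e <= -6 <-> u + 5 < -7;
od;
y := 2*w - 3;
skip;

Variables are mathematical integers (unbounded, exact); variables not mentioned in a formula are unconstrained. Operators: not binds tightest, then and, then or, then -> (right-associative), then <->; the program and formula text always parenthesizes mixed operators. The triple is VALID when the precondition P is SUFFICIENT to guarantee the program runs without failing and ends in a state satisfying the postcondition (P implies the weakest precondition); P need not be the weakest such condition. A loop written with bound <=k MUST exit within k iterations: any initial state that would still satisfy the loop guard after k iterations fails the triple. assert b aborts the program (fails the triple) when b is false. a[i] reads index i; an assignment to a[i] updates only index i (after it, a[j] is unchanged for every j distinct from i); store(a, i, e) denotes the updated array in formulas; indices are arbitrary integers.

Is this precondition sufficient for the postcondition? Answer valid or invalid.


Working backward. After the program, the postcondition e + 2*arr[k] - 6 = 0 must hold; in canonical form it is 2*arr[k] + e = 6.
Before skip: 2*arr[k] + e = 6
Before y := 2*w - 3: 2*arr[k] + e = 6
Before the loop (bound <=4), unroll the exhaustion recursion (WP_0 = exit-now case; WP_j = one more guarded iteration, up to j = 4):
  WP_0: (not (2*y >= -14)) and 2*arr[k] + e = 6
  WP_1: (2*y >= -14 -> ((e <= -6 <-> u < -12) and (not (2*y >= -14)) and 2*arr[k] + e = 6)) and ((not (2*y >= -14)) -> 2*arr[k] + e = 6)
  WP_2: (2*y >= -14 -> ((e <= -6 <-> u < -12) and (2*y >= -14 -> ((e <= -6 <-> u < -12) and (not (2*y >= -14)) and 2*arr[k] + e = 6)) and ((not (2*y >= -14)) -> 2*arr[k] + e = 6))) and ((not (2*y >= -14)) -> 2*arr[k] + e = 6)
  WP_3: (2*y >= -14 -> ((e <= -6 <-> u < -12) and (2*y >= -14 -> ((e <= -6 <-> u < -12) and (2*y >= -14 -> ((e <= -6 <-> u < -12) and (not (2*y >= -14)) and 2*arr[k] + e = 6)) and ((not (2*y >= -14)) -> 2*arr[k] + e = 6))) and ((not (2*y >= -14)) -> 2*arr[k] + e = 6))) and ((not (2*y >= -14)) -> 2*arr[k] + e = 6)
  WP_4: (2*y >= -14 -> ((e <= -6 <-> u < -12) and (2*y >= -14 -> ((e <= -6 <-> u < -12) and (2*y >= -14 -> ((e <= -6 <-> u < -12) and (2*y >= -14 -> ((e <= -6 <-> u < -12) and (not (2*y >= -14)) and 2*arr[k] + e = 6)) and ((not (2*y >= -14)) -> 2*arr[k] + e = 6))) and ((not (2*y >= -14)) -> 2*arr[k] + e = 6))) and ((not (2*y >= -14)) -> 2*arr[k] + e = 6))) and ((not (2*y >= -14)) -> 2*arr[k] + e = 6)
So before the loop: (2*y >= -14 -> ((e <= -6 <-> u < -12) and (2*y >= -14 -> ((e <= -6 <-> u < -12) and (2*y >= -14 -> ((e <= -6 <-> u < -12) and (2*y >= -14 -> ((e <= -6 <-> u < -12) and (not (2*y >= -14)) and 2*arr[k] + e = 6)) and ((not (2*y >= -14)) -> 2*arr[k] + e = 6))) and ((not (2*y >= -14)) -> 2*arr[k] + e = 6))) and ((not (2*y >= -14)) -> 2*arr[k] + e = 6))) and ((not (2*y >= -14)) -> 2*arr[k] + e = 6)
The weakest precondition is (2*y >= -14 -> ((e <= -6 <-> u < -12) and (2*y >= -14 -> ((e <= -6 <-> u < -12) and (2*y >= -14 -> ((e <= -6 <-> u < -12) and (2*y >= -14 -> ((e <= -6 <-> u < -12) and (not (2*y >= -14)) and 2*arr[k] + e = 6)) and ((not (2*y >= -14)) -> 2*arr[k] + e = 6))) and ((not (2*y >= -14)) -> 2*arr[k] + e = 6))) and ((not (2*y >= -14)) -> 2*arr[k] + e = 6))) and ((not (2*y >= -14)) -> 2*arr[k] + e = 6).
Check whether (2*y >= -14 -> ((e <= -6 <-> u < -12) and (2*y >= -14 -> ((e <= -6 <-> u < -12) and (2*y >= -14 -> ((e <= -6 <-> u < -12) and (2*y >= -14 -> ((e <= -6 <-> u < -12) and (not (2*y >= -14)) and 2*arr[-5] + e = 6)) and ((not (2*y >= -14)) -> 2*arr[-5] + e = 6))) and ((not (2*y >= -14)) -> 2*arr[-5] + e = 6))) and ((not (2*y >= -14)) -> 2*arr[-5] + e = 6))) and ((not (2*y >= -14)) -> 2*arr[-5] + e = 6) and k = -5 implies it.
Every state satisfying the precondition satisfies the weakest precondition: the implication holds.
Answer: valid


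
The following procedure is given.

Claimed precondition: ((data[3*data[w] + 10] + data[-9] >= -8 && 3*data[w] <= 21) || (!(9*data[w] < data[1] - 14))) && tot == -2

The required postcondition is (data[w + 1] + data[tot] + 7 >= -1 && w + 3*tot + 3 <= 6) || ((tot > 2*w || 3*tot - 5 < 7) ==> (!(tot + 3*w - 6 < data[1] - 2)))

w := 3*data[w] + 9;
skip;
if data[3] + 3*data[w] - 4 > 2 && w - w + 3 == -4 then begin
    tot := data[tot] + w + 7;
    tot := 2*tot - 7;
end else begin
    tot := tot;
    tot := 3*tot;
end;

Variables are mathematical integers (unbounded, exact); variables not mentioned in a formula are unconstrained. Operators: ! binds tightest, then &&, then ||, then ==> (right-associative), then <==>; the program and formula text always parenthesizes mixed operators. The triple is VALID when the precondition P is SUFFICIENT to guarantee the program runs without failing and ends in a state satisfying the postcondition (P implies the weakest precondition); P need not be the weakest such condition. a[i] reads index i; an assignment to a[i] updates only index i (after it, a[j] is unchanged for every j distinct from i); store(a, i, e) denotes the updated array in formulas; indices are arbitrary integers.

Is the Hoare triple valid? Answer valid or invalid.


Working backward. After the program, the postcondition (data[w + 1] + data[tot] + 7 >= -1 && w + 3*tot + 3 <= 6) || ((tot > 2*w || 3*tot - 5 < 7) ==> (!(tot + 3*w - 6 < data[1] - 2))) must hold; in canonical form it is (data[w + 1] + data[tot] >= -8 && 3*tot + w <= 3) || ((tot > 2*w || 3*tot < 12) ==> (!(tot + 3*w < data[1] + 4))).
Then branch requires (data[2*data[tot] + 2*w + 7] + data[w + 1] >= -8 && 6*data[tot] + 7*w <= -18) || ((2*data[tot] > -7 || 6*data[tot] + 6*w < -9) ==> (!(2*data[tot] + 5*w < data[1] - 3))); else branch requires (data[w + 1] + data[3*tot] >= -8 && 9*tot + w <= 3) || ((3*tot > 2*w || 9*tot < 12) ==> (!(3*tot + 3*w < data[1] + 4))).
Before the if: (data[w + 1] + data[3*tot] >= -8 && 9*tot + w <= 3) || ((3*tot > 2*w || 9*tot < 12) ==> (!(3*tot + 3*w < data[1] + 4)))
Before skip: (data[w + 1] + data[3*tot] >= -8 && 9*tot + w <= 3) || ((3*tot > 2*w || 9*tot < 12) ==> (!(3*tot + 3*w < data[1] + 4)))
Before w := 3*data[w] + 9: (data[3*data[w] + 10] + data[3*tot] >= -8 && 3*data[w] + 9*tot <= -6) || ((3*tot > 6*data[w] + 18 || 9*tot < 12) ==> (!(9*data[w] + 3*tot < data[1] - 23)))
The weakest precondition is (data[3*data[w] + 10] + data[3*tot] >= -8 && 3*data[w] + 9*tot <= -6) || ((3*tot > 6*data[w] + 18 || 9*tot < 12) ==> (!(9*data[w] + 3*tot < data[1] - 23))).
Check whether ((data[3*data[w] + 10] + data[-9] >= -8 && 3*data[w] <= 21) || (!(9*data[w] < data[1] - 14))) && tot == -2 implies it.
Countermodel: at the initial state data = {[-9] = 0, [-6] = 63, [1] = 63, [2] = 5, [25] = 7040, elsewhere 63}, tot = -2, w = 2, the precondition holds but the weakest precondition fails.
Answer: invalid


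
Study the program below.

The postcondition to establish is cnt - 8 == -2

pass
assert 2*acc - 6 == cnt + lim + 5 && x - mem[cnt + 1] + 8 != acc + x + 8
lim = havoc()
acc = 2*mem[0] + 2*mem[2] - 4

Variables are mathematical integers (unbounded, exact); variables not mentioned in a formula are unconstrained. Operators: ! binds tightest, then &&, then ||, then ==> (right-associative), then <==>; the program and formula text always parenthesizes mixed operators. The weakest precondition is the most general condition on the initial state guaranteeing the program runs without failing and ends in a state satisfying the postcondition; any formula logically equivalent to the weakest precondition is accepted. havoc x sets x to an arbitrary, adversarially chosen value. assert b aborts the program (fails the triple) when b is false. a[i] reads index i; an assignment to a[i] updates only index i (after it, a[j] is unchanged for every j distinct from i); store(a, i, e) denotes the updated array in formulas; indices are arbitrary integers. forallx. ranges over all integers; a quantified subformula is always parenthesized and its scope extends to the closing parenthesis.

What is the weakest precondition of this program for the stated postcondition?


Working backward. After the program, the postcondition cnt - 8 == -2 must hold; in canonical form it is cnt == 6.
Before acc := 2*mem[0] + 2*mem[2] - 4: cnt == 6
Before havoc lim: cnt == 6
Before assert 2*acc - 6 == cnt + lim + 5 && x - mem[cnt + 1] + 8 != acc + x + 8: 2*acc == cnt + lim + 11 && mem[cnt + 1] + acc != 0 && cnt == 6
Before skip: 2*acc == cnt + lim + 11 && mem[cnt + 1] + acc != 0 && cnt == 6
Answer: WP = 2*acc == cnt + lim + 11 && mem[cnt + 1] + acc != 0 && cnt == 6
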